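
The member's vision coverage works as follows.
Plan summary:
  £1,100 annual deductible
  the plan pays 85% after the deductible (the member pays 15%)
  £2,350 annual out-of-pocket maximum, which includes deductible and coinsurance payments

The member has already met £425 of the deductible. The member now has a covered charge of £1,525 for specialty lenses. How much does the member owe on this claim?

£802.50

Remaining deductible: £1,100 − £425 = £675.
That leaves £1,525 − £675 = £850 for coinsurance.
Coinsurance: £850 × 15% = £127.50.
That puts the member's cost at £675 + £127.50 = £802.50 before any cap.
Cumulative spending £425 + £802.50 = £1,227.50 stays under the £2,350 maximum.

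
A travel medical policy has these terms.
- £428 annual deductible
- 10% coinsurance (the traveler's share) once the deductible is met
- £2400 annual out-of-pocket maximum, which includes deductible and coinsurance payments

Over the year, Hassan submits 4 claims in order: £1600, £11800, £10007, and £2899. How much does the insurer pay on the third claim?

£9332.20

Claim 1 — £1600: £428 finishes the deductible; £1172 goes to coinsurance; 10% of £1172 = £117.20. Traveler owes £545.20 (running OOP £545.20). Plan pays £1600 − £545.20 = £1054.80.
Claim 2 — £11800: 10% coinsurance on £11800 = £1180. Traveler pays £1180; OOP now £1725.20. Insurer: £11800 − £1180 = £10620.
Claim 3 — £10007: deductible already satisfied, so traveler's share is 10% × £10007 = £1000.70. Adding that to £1725.20 gives £2725.90, past the £2400 cap; traveler pays only £2400 − £1725.20 = £674.80. Insurer: £10007 − £674.80 = £9332.20.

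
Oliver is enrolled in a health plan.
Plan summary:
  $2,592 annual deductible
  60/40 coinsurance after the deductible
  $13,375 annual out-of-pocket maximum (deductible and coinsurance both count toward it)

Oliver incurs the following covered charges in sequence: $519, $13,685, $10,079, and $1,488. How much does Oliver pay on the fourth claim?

#1 ($519): fully absorbed by the deductible. Patient owes $519 (running OOP $519).
#2 ($13,685): deductible takes $2,073, $11,612 remains; coinsurance $11,612 × 40% = $4,644.80. Patient owes $6,717.80 (running OOP $7,236.80).
#3 ($10,079): deductible met; 40% of $10,079 = $4,031.60. Patient pays $4,031.60; OOP now $11,268.40.
#4 ($1,488): 40% coinsurance on $1,488 = $595.20. Patient pays $595.20; OOP now $11,863.60.

$595.20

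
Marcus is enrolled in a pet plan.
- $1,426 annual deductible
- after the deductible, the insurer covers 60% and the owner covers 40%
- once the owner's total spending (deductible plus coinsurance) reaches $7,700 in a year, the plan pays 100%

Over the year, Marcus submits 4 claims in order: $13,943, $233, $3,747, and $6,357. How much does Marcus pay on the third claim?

$1,174

Bill 1, $13,943: deductible takes $1,426, $12,517 remains; 40% of $12,517 = $5,006.80. Owner pays $6,432.80; OOP now $6,432.80.
Bill 2, $233: deductible already satisfied, so owner's share is 40% × $233 = $93.20. Cost to owner: $93.20. OOP to date $6,526.
Bill 3, $3,747: deductible met; 40% of $3,747 = $1,498.80. OOP would hit $8,024.80 > $7,700, so the cap limits the owner to $7,700 − $6,526 = $1,174.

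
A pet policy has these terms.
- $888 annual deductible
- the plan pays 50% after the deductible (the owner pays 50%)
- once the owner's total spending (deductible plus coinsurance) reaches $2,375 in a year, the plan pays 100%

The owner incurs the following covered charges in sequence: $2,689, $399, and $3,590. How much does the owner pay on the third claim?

Claim 1 — $2,689: $888 finishes the deductible; $1,801 goes to coinsurance; coinsurance $1,801 × 50% = $900.50. Cost to owner: $1,788.50. OOP to date $1,788.50.
Claim 2 — $399: deductible already satisfied, so owner's share is 50% × $399 = $199.50. Cost to owner: $199.50. OOP to date $1,988.
Claim 3 — $3,590: deductible already satisfied, so owner's share is 50% × $3,590 = $1,795. OOP would hit $3,783 > $2,375, so the cap limits the owner to $2,375 − $1,988 = $387.

$387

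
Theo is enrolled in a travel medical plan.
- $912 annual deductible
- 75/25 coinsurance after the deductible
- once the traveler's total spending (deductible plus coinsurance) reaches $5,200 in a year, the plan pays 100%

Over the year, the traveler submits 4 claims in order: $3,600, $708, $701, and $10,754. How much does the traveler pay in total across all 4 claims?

$4,624.75

#1 ($3,600): $912 to deductible, leaving $2,688; 25% of $2,688 = $672. Cost to traveler: $1,584. OOP to date $1,584.
#2 ($708): 25% coinsurance on $708 = $177. Cost to traveler: $177. OOP to date $1,761.
#3 ($701): 25% coinsurance on $701 = $175.25. Cost to traveler: $175.25. OOP to date $1,936.25.
#4 ($10,754): deductible already satisfied, so traveler's share is 25% × $10,754 = $2,688.50. Traveler owes $2,688.50 (running OOP $4,624.75).
Total paid by the traveler: $1,584 + $177 + $175.25 + $2,688.50 = $4,624.75.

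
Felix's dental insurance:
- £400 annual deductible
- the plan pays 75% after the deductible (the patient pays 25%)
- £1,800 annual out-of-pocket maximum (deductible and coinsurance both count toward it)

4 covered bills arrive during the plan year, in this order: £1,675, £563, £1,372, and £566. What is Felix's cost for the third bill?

£343

Bill 1, £1,675: £400 finishes the deductible; £1,275 goes to coinsurance; coinsurance £1,275 × 25% = £318.75. Patient pays £718.75; OOP now £718.75.
Bill 2, £563: 25% coinsurance on £563 = £140.75. Cost to patient: £140.75. OOP to date £859.50.
Bill 3, £1,372: deductible already satisfied, so patient's share is 25% × £1,372 = £343. Cost to patient: £343. OOP to date £1,202.50.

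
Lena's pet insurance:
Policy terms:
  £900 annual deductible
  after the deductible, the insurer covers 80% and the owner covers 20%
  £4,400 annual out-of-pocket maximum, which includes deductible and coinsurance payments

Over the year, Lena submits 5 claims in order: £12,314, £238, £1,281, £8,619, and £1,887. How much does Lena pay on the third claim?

£256.20

Claim 1 (£12,314): deductible takes £900, £11,414 remains; coinsurance £11,414 × 20% = £2,282.80. Owner pays £3,182.80; OOP now £3,182.80.
Claim 2 (£238): deductible met; 20% of £238 = £47.60. Owner pays £47.60; OOP now £3,230.40.
Claim 3 (£1,281): 20% coinsurance on £1,281 = £256.20. Cost to owner: £256.20. OOP to date £3,486.60.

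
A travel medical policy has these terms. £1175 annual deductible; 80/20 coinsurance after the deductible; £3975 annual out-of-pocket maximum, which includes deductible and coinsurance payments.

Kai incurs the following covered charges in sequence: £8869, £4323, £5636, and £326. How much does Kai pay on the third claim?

Claim 1 (£8869): deductible takes £1175, £7694 remains; coinsurance £7694 × 20% = £1538.80. Traveler owes £2713.80 (running OOP £2713.80).
Claim 2 (£4323): 20% coinsurance on £4323 = £864.60. Traveler owes £864.60 (running OOP £3578.40).
Claim 3 (£5636): deductible already satisfied, so traveler's share is 20% × £5636 = £1127.20. That would push OOP to £4705.60, over the £3975 cap, so traveler pays £3975 − £3578.40 = £396.60.

£396.60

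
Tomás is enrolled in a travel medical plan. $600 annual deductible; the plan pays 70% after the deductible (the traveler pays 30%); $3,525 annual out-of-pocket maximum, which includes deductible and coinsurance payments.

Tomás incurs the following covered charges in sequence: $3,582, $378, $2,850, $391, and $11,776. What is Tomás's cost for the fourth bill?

Claim 1 ($3,582): deductible takes $600, $2,982 remains; traveler's 30% is $894.60. Traveler pays $1,494.60; OOP now $1,494.60.
Claim 2 ($378): 30% coinsurance on $378 = $113.40. Traveler pays $113.40; OOP now $1,608.
Claim 3 ($2,850): 30% coinsurance on $2,850 = $855. Traveler pays $855; OOP now $2,463.
Claim 4 ($391): deductible already satisfied, so traveler's share is 30% × $391 = $117.30. Traveler owes $117.30 (running OOP $2,580.30).

$117.30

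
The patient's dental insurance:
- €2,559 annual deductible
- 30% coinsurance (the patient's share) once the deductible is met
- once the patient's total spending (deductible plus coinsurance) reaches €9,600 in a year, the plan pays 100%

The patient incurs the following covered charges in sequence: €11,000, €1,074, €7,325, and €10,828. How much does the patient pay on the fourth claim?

Claim 1 (€11,000): €2,559 to deductible, leaving €8,441; patient's 30% is €2,532.30. Patient owes €5,091.30 (running OOP €5,091.30).
Claim 2 (€1,074): deductible met; 30% of €1,074 = €322.20. Patient owes €322.20 (running OOP €5,413.50).
Claim 3 (€7,325): deductible met; 30% of €7,325 = €2,197.50. Patient pays €2,197.50; OOP now €7,611.
Claim 4 (€10,828): deductible already satisfied, so patient's share is 30% × €10,828 = €3,248.40. Adding that to €7,611 gives €10,859.40, past the €9,600 cap; patient pays only €9,600 − €7,611 = €1,989.

€1,989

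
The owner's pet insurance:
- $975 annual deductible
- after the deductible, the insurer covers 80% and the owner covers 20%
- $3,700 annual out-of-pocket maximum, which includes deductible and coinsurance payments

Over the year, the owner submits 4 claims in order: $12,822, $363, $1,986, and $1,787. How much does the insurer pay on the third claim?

Claim 1 ($12,822): deductible takes $975, $11,847 remains; coinsurance $11,847 × 20% = $2,369.40. Cost to owner: $3,344.40. OOP to date $3,344.40. Insurer: $12,822 − $3,344.40 = $9,477.60.
Claim 2 ($363): deductible met; 20% of $363 = $72.60. Owner pays $72.60; OOP now $3,417. Plan pays $363 − $72.60 = $290.40.
Claim 3 ($1,986): deductible already satisfied, so owner's share is 20% × $1,986 = $397.20. That would push OOP to $3,814.20, over the $3,700 cap, so owner pays $3,700 − $3,417 = $283. Insurer: $1,986 − $283 = $1,703.

$1,703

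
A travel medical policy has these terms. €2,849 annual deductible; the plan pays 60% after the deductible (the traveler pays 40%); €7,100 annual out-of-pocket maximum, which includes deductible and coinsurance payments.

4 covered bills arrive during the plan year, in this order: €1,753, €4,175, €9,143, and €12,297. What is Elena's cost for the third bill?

€3,019.40

Claim 1 (€1,753): fully absorbed by the deductible. Traveler pays €1,753; OOP now €1,753.
Claim 2 (€4,175): deductible takes €1,096, €3,079 remains; 40% of €3,079 = €1,231.60. Cost to traveler: €2,327.60. OOP to date €4,080.60.
Claim 3 (€9,143): 40% coinsurance on €9,143 = €3,657.20. Adding that to €4,080.60 gives €7,737.80, past the €7,100 cap; traveler pays only €7,100 − €4,080.60 = €3,019.40.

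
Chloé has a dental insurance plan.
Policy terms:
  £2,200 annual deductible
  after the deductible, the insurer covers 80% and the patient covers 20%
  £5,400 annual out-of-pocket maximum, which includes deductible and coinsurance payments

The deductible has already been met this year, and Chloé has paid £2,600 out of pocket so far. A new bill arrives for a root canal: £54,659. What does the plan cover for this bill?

The deductible is already satisfied, so the full bill goes to coinsurance.
Coinsurance: £54,659 × 20% = £10,931.80.
Adding £10,931.80 to the £2,600 already spent would give £13,531.80, which exceeds the £5,400 cap; the patient pays just £5,400 − £2,600 = £2,800.
Insurer pays the balance: £54,659 − £2,800 = £51,859.

£51,859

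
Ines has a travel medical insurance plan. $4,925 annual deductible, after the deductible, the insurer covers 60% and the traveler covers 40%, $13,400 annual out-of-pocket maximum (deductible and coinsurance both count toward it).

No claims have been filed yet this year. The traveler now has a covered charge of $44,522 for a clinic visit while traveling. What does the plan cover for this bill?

Nothing has been paid toward the $4,925 deductible, so the first $4,925 of this charge is applied there.
That leaves $44,522 − $4,925 = $39,597 for coinsurance.
Coinsurance: $39,597 × 40% = $15,838.80.
So the traveler owes $4,925 + $15,838.80 = $20,763.80 before any cap.
Adding $20,763.80 to the $0 already spent would give $20,763.80, which exceeds the $13,400 cap; the traveler pays just $13,400 − $0 = $13,400.
The insurer covers the remainder: $44,522 − $13,400 = $31,122.

$31,122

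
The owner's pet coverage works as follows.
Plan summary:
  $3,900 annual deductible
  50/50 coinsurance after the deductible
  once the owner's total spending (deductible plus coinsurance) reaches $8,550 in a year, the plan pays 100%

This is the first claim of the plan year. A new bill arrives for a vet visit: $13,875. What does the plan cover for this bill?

$5,325

Deductible not yet touched, so the first $3,900 of the bill goes to the deductible.
The remaining $9,975 (= $13,875 − $3,900) moves to coinsurance.
Owner's 50% share of $9,975 is $4,987.50.
So the owner owes $3,900 + $4,987.50 = $8,887.50 before any cap.
Adding $8,887.50 to the $0 already spent would give $8,887.50, which exceeds the $8,550 cap; the owner pays just $8,550 − $0 = $8,550.
The insurer covers the remainder: $13,875 − $8,550 = $5,325.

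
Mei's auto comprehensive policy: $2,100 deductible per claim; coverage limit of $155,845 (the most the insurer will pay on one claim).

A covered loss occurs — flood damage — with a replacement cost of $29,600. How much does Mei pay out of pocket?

$2,100

After the deductible, $29,600 − $2,100 = $27,500 remains.
That's under the $155,845 cap, so the insurer reimburses the full $27,500.
The policyholder bears the rest of the original loss: $29,600 − $27,500 = $2,100.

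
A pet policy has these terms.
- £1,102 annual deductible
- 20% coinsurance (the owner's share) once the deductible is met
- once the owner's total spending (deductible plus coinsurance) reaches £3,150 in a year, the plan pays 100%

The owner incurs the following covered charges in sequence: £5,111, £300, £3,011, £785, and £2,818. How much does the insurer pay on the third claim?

Claim 1 — £5,111: £1,102 to deductible, leaving £4,009; 20% of £4,009 = £801.80. Cost to owner: £1,903.80. OOP to date £1,903.80. Plan pays £5,111 − £1,903.80 = £3,207.20.
Claim 2 — £300: deductible already satisfied, so owner's share is 20% × £300 = £60. Owner pays £60; OOP now £1,963.80. Plan pays £300 − £60 = £240.
Claim 3 — £3,011: deductible met; 20% of £3,011 = £602.20. Cost to owner: £602.20. OOP to date £2,566. Insurer: £3,011 − £602.20 = £2,408.80.

£2,408.80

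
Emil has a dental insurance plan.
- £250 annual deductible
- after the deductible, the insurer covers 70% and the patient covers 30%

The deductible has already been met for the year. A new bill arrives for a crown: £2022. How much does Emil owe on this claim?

With the deductible met, the entire £2022 is subject to coinsurance.
30% of £2022 = £606.60 falls to the patient.

£606.60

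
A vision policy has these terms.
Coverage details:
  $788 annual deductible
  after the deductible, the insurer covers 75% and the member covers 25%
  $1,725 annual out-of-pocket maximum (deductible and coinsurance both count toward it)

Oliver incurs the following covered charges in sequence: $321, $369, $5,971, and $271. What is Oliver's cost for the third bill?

Claim 1 ($321): entire amount goes to the deductible. Member owes $321 (running OOP $321).
Claim 2 ($369): fully absorbed by the deductible. Member pays $369; OOP now $690.
Claim 3 ($5,971): $98 finishes the deductible; $5,873 goes to coinsurance; 25% of $5,873 = $1,468.25. Together that's $98 + $1,468.25 = $1,566.25. OOP would hit $2,256.25 > $1,725, so the cap limits the member to $1,725 − $690 = $1,035.

$1,035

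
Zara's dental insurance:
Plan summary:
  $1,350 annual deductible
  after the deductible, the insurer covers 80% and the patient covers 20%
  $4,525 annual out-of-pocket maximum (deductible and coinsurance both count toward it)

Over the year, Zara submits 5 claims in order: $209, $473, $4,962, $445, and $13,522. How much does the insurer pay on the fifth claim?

$11,294.80

Claim 1 ($209): fully absorbed by the deductible. Patient pays $209; OOP now $209. Plan pays $209 − $209 = $0.
Claim 2 ($473): fully absorbed by the deductible. Patient owes $473 (running OOP $682). Insurer: $473 − $473 = $0.
Claim 3 ($4,962): deductible takes $668, $4,294 remains; coinsurance $4,294 × 20% = $858.80. Cost to patient: $1,526.80. OOP to date $2,208.80. Plan pays $4,962 − $1,526.80 = $3,435.20.
Claim 4 ($445): deductible already satisfied, so patient's share is 20% × $445 = $89. Patient pays $89; OOP now $2,297.80. Insurer: $445 − $89 = $356.
Claim 5 ($13,522): deductible already satisfied, so patient's share is 20% × $13,522 = $2,704.40. That would push OOP to $5,002.20, over the $4,525 cap, so patient pays $4,525 − $2,297.80 = $2,227.20. Plan pays $13,522 − $2,227.20 = $11,294.80.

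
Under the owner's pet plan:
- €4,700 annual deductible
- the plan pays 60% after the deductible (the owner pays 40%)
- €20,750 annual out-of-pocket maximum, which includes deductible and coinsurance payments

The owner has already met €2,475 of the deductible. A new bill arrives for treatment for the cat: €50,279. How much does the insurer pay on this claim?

€32,004

€2,475 of the €4,700 deductible is already met, leaving €2,225.
The remaining €48,054 (= €50,279 − €2,225) moves to coinsurance.
Coinsurance: €48,054 × 40% = €19,221.60.
So the owner owes €2,225 + €19,221.60 = €21,446.60 before any cap.
That would bring total out-of-pocket to €23,921.60, past the €20,750 cap. The owner is capped at €20,750 − €2,475 = €18,275 on this claim.
Insurer pays the balance: €50,279 − €18,275 = €32,004.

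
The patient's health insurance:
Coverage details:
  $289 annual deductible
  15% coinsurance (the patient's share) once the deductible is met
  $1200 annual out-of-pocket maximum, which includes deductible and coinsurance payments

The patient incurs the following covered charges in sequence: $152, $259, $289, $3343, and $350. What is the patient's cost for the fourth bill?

$501.45

Claim 1 — $152: entire amount goes to the deductible. Cost to patient: $152. OOP to date $152.
Claim 2 — $259: $137 finishes the deductible; $122 goes to coinsurance; 15% of $122 = $18.30. Patient pays $155.30; OOP now $307.30.
Claim 3 — $289: deductible already satisfied, so patient's share is 15% × $289 = $43.35. Patient pays $43.35; OOP now $350.65.
Claim 4 — $3343: deductible already satisfied, so patient's share is 15% × $3343 = $501.45. Patient owes $501.45 (running OOP $852.10).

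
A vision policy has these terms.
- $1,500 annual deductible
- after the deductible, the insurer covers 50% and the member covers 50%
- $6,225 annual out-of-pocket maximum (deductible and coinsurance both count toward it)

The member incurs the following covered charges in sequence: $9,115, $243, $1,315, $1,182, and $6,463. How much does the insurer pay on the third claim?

$657.50

Claim 1 — $9,115: $1,500 finishes the deductible; $7,615 goes to coinsurance; 50% of $7,615 = $3,807.50. Cost to member: $5,307.50. OOP to date $5,307.50. Plan pays $9,115 − $5,307.50 = $3,807.50.
Claim 2 — $243: deductible already satisfied, so member's share is 50% × $243 = $121.50. Member pays $121.50; OOP now $5,429. Insurer: $243 − $121.50 = $121.50.
Claim 3 — $1,315: deductible already satisfied, so member's share is 50% × $1,315 = $657.50. Member owes $657.50 (running OOP $6,086.50). Plan pays $1,315 − $657.50 = $657.50.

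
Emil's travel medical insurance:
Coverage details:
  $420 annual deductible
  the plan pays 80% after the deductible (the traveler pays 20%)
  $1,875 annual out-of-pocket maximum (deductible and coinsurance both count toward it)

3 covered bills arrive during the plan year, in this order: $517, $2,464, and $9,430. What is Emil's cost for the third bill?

$942.80

Bill 1, $517: $420 to deductible, leaving $97; coinsurance $97 × 20% = $19.40. Traveler owes $439.40 (running OOP $439.40).
Bill 2, $2,464: 20% coinsurance on $2,464 = $492.80. Traveler owes $492.80 (running OOP $932.20).
Bill 3, $9,430: deductible met; 20% of $9,430 = $1,886. Adding that to $932.20 gives $2,818.20, past the $1,875 cap; traveler pays only $1,875 − $932.20 = $942.80.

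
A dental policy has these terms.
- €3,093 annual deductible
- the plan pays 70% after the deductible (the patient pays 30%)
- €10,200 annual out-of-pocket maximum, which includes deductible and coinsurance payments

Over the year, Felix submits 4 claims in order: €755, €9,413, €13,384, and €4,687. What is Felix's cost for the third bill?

€4,015.20

Bill 1, €755: fully absorbed by the deductible. Cost to patient: €755. OOP to date €755.
Bill 2, €9,413: €2,338 to deductible, leaving €7,075; 30% of €7,075 = €2,122.50. Patient pays €4,460.50; OOP now €5,215.50.
Bill 3, €13,384: 30% coinsurance on €13,384 = €4,015.20. Patient pays €4,015.20; OOP now €9,230.70.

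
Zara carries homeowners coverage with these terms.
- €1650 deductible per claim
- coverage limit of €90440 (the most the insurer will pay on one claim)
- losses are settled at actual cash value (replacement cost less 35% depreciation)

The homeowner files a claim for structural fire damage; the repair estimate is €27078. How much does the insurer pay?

€15950.70

At 35% depreciation, ACV = €27078 − €9477.30 = €17600.70.
Less the €1650 deductible: €17600.70 − €1650 = €15950.70.
€15950.70 ≤ €90440, so the limit doesn't bind; insurer pays €15950.70.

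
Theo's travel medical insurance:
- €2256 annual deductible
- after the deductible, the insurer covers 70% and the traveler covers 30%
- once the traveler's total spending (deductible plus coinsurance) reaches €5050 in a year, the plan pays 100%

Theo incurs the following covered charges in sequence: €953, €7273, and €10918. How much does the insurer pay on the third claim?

Claim 1 — €953: entire amount goes to the deductible. Traveler pays €953; OOP now €953. Plan pays €953 − €953 = €0.
Claim 2 — €7273: €1303 finishes the deductible; €5970 goes to coinsurance; coinsurance €5970 × 30% = €1791. Cost to traveler: €3094. OOP to date €4047. Plan pays €7273 − €3094 = €4179.
Claim 3 — €10918: deductible already satisfied, so traveler's share is 30% × €10918 = €3275.40. Adding that to €4047 gives €7322.40, past the €5050 cap; traveler pays only €5050 − €4047 = €1003. Plan pays €10918 − €1003 = €9915.

€9915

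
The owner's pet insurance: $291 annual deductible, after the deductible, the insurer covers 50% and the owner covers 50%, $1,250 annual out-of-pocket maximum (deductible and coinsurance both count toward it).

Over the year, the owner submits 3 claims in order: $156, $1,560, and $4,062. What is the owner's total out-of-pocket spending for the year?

Claim 1 ($156): all of it applies to the deductible. Owner pays $156; OOP now $156.
Claim 2 ($1,560): $135 to deductible, leaving $1,425; owner's 50% is $712.50. Owner owes $847.50 (running OOP $1,003.50).
Claim 3 ($4,062): deductible met; 50% of $4,062 = $2,031. OOP would hit $3,034.50 > $1,250, so the cap limits the owner to $1,250 − $1,003.50 = $246.50.
Summing the owner's payments: $156 + $847.50 + $246.50 = $1,250.

$1,250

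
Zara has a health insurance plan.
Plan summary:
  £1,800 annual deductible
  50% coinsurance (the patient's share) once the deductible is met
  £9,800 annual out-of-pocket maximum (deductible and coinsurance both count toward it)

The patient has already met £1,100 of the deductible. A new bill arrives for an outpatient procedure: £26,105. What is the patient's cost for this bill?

£8,700

Remaining deductible: £1,800 − £1,100 = £700.
That leaves £26,105 − £700 = £25,405 for coinsurance.
Coinsurance: £25,405 × 50% = £12,702.50.
Patient responsibility before any cap: £700 + £12,702.50 = £13,402.50.
Year-to-date out-of-pocket would reach £1,100 + £13,402.50 = £14,502.50, above the £9,800 maximum, so the patient pays only £9,800 − £1,100 = £8,700.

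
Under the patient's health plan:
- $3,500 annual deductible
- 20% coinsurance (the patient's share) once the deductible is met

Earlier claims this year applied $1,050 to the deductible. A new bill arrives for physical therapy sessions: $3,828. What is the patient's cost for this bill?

$2,725.60

Deductible still to meet: $3,500 − $1,050 = $2,450.
After the $2,450 deductible portion, $3,828 − $2,450 = $1,378 is subject to coinsurance.
Coinsurance: $1,378 × 20% = $275.60.
That puts the patient's cost at $2,450 + $275.60 = $2,725.60.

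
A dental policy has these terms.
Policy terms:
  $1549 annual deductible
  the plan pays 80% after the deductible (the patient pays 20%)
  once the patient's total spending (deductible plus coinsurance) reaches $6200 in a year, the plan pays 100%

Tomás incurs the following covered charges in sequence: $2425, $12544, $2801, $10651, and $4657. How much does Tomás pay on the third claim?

#1 ($2425): $1549 to deductible, leaving $876; patient's 20% is $175.20. Patient pays $1724.20; OOP now $1724.20.
#2 ($12544): deductible already satisfied, so patient's share is 20% × $12544 = $2508.80. Cost to patient: $2508.80. OOP to date $4233.
#3 ($2801): deductible met; 20% of $2801 = $560.20. Patient pays $560.20; OOP now $4793.20.

$560.20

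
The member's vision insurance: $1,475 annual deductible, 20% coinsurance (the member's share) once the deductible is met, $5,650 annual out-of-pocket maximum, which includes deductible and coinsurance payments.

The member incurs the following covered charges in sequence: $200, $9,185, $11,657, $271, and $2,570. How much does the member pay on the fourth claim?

Bill 1, $200: all of it applies to the deductible. Member owes $200 (running OOP $200).
Bill 2, $9,185: deductible takes $1,275, $7,910 remains; coinsurance $7,910 × 20% = $1,582. Cost to member: $2,857. OOP to date $3,057.
Bill 3, $11,657: 20% coinsurance on $11,657 = $2,331.40. Member pays $2,331.40; OOP now $5,388.40.
Bill 4, $271: deductible met; 20% of $271 = $54.20. Member pays $54.20; OOP now $5,442.60.

$54.20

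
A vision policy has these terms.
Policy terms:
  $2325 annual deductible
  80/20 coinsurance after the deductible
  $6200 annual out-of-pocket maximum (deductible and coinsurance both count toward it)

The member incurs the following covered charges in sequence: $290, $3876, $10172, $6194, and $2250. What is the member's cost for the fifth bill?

Bill 1, $290: all of it applies to the deductible. Member owes $290 (running OOP $290).
Bill 2, $3876: $2035 to deductible, leaving $1841; member's 20% is $368.20. Cost to member: $2403.20. OOP to date $2693.20.
Bill 3, $10172: 20% coinsurance on $10172 = $2034.40. Member pays $2034.40; OOP now $4727.60.
Bill 4, $6194: deductible already satisfied, so member's share is 20% × $6194 = $1238.80. Member owes $1238.80 (running OOP $5966.40).
Bill 5, $2250: deductible already satisfied, so member's share is 20% × $2250 = $450. OOP would hit $6416.40 > $6200, so the cap limits the member to $6200 − $5966.40 = $233.60.

$233.60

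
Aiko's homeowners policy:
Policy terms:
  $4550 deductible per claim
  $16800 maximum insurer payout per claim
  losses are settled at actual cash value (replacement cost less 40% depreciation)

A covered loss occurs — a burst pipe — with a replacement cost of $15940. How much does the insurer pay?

$5014

Depreciate 40%: the covered value is $15940 × 0.6 = $9564.
Subtract the deductible: $9564 − $4550 = $5014.
$5014 ≤ $16800, so the limit doesn't bind; insurer pays $5014.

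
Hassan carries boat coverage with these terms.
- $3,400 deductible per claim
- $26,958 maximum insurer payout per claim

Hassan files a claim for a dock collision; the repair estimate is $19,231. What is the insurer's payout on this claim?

$15,831

Subtract the deductible: $19,231 − $3,400 = $15,831.
$15,831 is within the $26,958 limit, so the insurer pays $15,831.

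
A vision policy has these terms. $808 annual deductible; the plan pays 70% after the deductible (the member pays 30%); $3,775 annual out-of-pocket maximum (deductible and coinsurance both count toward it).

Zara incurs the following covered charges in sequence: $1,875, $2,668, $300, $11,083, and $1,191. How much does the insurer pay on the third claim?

$210

Claim 1 ($1,875): $808 to deductible, leaving $1,067; member's 30% is $320.10. Cost to member: $1,128.10. OOP to date $1,128.10. Insurer: $1,875 − $1,128.10 = $746.90.
Claim 2 ($2,668): deductible met; 30% of $2,668 = $800.40. Cost to member: $800.40. OOP to date $1,928.50. Insurer: $2,668 − $800.40 = $1,867.60.
Claim 3 ($300): deductible met; 30% of $300 = $90. Cost to member: $90. OOP to date $2,018.50. Plan pays $300 − $90 = $210.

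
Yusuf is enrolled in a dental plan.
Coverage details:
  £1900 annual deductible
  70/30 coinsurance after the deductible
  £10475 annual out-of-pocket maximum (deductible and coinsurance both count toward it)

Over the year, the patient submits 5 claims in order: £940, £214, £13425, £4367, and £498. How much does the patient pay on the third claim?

£4549.70

Claim 1 — £940: fully absorbed by the deductible. Cost to patient: £940. OOP to date £940.
Claim 2 — £214: all of it applies to the deductible. Cost to patient: £214. OOP to date £1154.
Claim 3 — £13425: £746 to deductible, leaving £12679; coinsurance £12679 × 30% = £3803.70. Patient pays £4549.70; OOP now £5703.70.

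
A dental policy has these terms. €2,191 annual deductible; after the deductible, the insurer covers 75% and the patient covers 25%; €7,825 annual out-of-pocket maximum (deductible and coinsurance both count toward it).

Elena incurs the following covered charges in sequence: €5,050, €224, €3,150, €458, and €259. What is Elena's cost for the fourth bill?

Bill 1, €5,050: deductible takes €2,191, €2,859 remains; 25% of €2,859 = €714.75. Cost to patient: €2,905.75. OOP to date €2,905.75.
Bill 2, €224: deductible met; 25% of €224 = €56. Patient pays €56; OOP now €2,961.75.
Bill 3, €3,150: deductible already satisfied, so patient's share is 25% × €3,150 = €787.50. Patient pays €787.50; OOP now €3,749.25.
Bill 4, €458: deductible met; 25% of €458 = €114.50. Patient owes €114.50 (running OOP €3,863.75).

€114.50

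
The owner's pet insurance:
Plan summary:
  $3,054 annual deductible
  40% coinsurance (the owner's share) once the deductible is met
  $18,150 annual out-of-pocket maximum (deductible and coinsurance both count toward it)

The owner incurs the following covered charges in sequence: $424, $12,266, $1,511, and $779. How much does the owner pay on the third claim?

Bill 1, $424: all of it applies to the deductible. Owner owes $424 (running OOP $424).
Bill 2, $12,266: $2,630 to deductible, leaving $9,636; 40% of $9,636 = $3,854.40. Cost to owner: $6,484.40. OOP to date $6,908.40.
Bill 3, $1,511: deductible already satisfied, so owner's share is 40% × $1,511 = $604.40. Owner owes $604.40 (running OOP $7,512.80).

$604.40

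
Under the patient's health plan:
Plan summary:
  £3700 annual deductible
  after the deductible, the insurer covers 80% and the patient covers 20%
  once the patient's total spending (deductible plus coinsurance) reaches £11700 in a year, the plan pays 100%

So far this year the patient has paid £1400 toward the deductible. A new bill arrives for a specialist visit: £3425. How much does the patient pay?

Deductible still to meet: £3700 − £1400 = £2300.
That leaves £3425 − £2300 = £1125 for coinsurance.
Coinsurance: £1125 × 20% = £225.
Patient responsibility before any cap: £2300 + £225 = £2525.
Cumulative spending £1400 + £2525 = £3925 stays under the £11700 maximum.

£2525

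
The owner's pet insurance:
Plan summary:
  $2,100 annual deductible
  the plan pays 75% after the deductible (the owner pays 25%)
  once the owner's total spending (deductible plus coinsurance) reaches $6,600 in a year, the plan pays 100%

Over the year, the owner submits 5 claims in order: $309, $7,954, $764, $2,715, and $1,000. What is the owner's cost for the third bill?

$191

Bill 1, $309: entire amount goes to the deductible. Owner pays $309; OOP now $309.
Bill 2, $7,954: $1,791 to deductible, leaving $6,163; owner's 25% is $1,540.75. Owner pays $3,331.75; OOP now $3,640.75.
Bill 3, $764: deductible met; 25% of $764 = $191. Owner pays $191; OOP now $3,831.75.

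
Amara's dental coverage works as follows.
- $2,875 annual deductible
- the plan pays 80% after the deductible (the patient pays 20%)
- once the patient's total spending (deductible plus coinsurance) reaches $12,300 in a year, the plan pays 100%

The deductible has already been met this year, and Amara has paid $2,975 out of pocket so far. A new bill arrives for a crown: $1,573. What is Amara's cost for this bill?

The deductible is already satisfied, so the full bill goes to coinsurance.
Patient's 20% share of $1,573 is $314.60.
Total out-of-pocket so far would be $2,975 + $314.60 = $3,289.60, below the $12,300 cap — no reduction.

$314.60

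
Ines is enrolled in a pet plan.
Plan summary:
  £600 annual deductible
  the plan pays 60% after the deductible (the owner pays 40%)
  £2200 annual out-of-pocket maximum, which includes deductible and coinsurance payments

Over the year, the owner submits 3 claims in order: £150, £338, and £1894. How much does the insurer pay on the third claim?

#1 (£150): entire amount goes to the deductible. Cost to owner: £150. OOP to date £150. Plan pays £150 − £150 = £0.
#2 (£338): entire amount goes to the deductible. Cost to owner: £338. OOP to date £488. Insurer: £338 − £338 = £0.
#3 (£1894): £112 finishes the deductible; £1782 goes to coinsurance; owner's 40% is £712.80. Owner owes £824.80 (running OOP £1312.80). Insurer: £1894 − £824.80 = £1069.20.

£1069.20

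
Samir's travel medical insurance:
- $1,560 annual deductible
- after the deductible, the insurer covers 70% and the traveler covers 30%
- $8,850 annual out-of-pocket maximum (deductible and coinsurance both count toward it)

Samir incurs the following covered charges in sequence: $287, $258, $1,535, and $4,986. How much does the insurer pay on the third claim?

$364

Claim 1 — $287: fully absorbed by the deductible. Cost to traveler: $287. OOP to date $287. Insurer: $287 − $287 = $0.
Claim 2 — $258: all of it applies to the deductible. Traveler pays $258; OOP now $545. Plan pays $258 − $258 = $0.
Claim 3 — $1,535: deductible takes $1,015, $520 remains; 30% of $520 = $156. Traveler owes $1,171 (running OOP $1,716). Insurer: $1,535 − $1,171 = $364.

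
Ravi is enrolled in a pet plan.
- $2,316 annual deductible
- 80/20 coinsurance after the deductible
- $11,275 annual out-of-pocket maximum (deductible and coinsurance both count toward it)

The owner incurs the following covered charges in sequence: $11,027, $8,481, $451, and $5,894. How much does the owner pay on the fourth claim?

Bill 1, $11,027: $2,316 to deductible, leaving $8,711; owner's 20% is $1,742.20. Owner pays $4,058.20; OOP now $4,058.20.
Bill 2, $8,481: 20% coinsurance on $8,481 = $1,696.20. Owner pays $1,696.20; OOP now $5,754.40.
Bill 3, $451: deductible met; 20% of $451 = $90.20. Cost to owner: $90.20. OOP to date $5,844.60.
Bill 4, $5,894: 20% coinsurance on $5,894 = $1,178.80. Cost to owner: $1,178.80. OOP to date $7,023.40.

$1,178.80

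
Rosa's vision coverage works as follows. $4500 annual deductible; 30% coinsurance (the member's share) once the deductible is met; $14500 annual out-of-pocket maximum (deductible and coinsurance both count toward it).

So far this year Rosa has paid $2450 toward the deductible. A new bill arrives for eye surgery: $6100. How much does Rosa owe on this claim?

Remaining deductible: $4500 − $2450 = $2050.
The remaining $4050 (= $6100 − $2050) moves to coinsurance.
30% of $4050 = $1215 falls to the member.
So the member owes $2050 + $1215 = $3265 before any cap.
Total out-of-pocket so far would be $2450 + $3265 = $5715, below the $14500 cap — no reduction.

$3265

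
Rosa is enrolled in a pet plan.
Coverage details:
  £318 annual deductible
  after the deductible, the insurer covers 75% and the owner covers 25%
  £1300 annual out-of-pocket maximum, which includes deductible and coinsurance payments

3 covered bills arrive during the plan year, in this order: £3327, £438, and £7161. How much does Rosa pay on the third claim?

Claim 1 — £3327: £318 to deductible, leaving £3009; coinsurance £3009 × 25% = £752.25. Owner owes £1070.25 (running OOP £1070.25).
Claim 2 — £438: 25% coinsurance on £438 = £109.50. Owner owes £109.50 (running OOP £1179.75).
Claim 3 — £7161: deductible met; 25% of £7161 = £1790.25. That would push OOP to £2970, over the £1300 cap, so owner pays £1300 − £1179.75 = £120.25.

£120.25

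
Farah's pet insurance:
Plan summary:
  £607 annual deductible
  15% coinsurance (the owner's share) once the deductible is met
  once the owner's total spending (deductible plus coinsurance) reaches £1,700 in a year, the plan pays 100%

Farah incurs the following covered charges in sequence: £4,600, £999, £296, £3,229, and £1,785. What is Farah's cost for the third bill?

£44.40

Bill 1, £4,600: £607 finishes the deductible; £3,993 goes to coinsurance; owner's 15% is £598.95. Owner pays £1,205.95; OOP now £1,205.95.
Bill 2, £999: deductible met; 15% of £999 = £149.85. Owner owes £149.85 (running OOP £1,355.80).
Bill 3, £296: 15% coinsurance on £296 = £44.40. Cost to owner: £44.40. OOP to date £1,400.20.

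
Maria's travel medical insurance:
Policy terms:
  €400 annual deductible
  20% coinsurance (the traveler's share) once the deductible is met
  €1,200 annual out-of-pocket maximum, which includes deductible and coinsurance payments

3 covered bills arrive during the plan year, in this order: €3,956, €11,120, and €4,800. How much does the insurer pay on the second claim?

Claim 1 — €3,956: deductible takes €400, €3,556 remains; 20% of €3,556 = €711.20. Cost to traveler: €1,111.20. OOP to date €1,111.20. Plan pays €3,956 − €1,111.20 = €2,844.80.
Claim 2 — €11,120: deductible met; 20% of €11,120 = €2,224. That would push OOP to €3,335.20, over the €1,200 cap, so traveler pays €1,200 − €1,111.20 = €88.80. Insurer: €11,120 − €88.80 = €11,031.20.

€11,031.20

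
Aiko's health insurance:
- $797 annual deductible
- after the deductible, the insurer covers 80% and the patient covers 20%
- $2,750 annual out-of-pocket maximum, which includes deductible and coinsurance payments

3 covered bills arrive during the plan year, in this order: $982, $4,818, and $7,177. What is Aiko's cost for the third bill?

Bill 1, $982: $797 to deductible, leaving $185; 20% of $185 = $37. Patient owes $834 (running OOP $834).
Bill 2, $4,818: deductible already satisfied, so patient's share is 20% × $4,818 = $963.60. Patient owes $963.60 (running OOP $1,797.60).
Bill 3, $7,177: deductible met; 20% of $7,177 = $1,435.40. OOP would hit $3,233 > $2,750, so the cap limits the patient to $2,750 − $1,797.60 = $952.40.

$952.40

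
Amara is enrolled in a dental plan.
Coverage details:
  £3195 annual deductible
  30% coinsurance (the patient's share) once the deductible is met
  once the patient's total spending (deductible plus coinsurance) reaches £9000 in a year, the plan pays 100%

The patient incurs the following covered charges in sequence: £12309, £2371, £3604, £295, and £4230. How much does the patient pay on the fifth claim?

Claim 1 (£12309): £3195 to deductible, leaving £9114; patient's 30% is £2734.20. Patient pays £5929.20; OOP now £5929.20.
Claim 2 (£2371): deductible already satisfied, so patient's share is 30% × £2371 = £711.30. Patient owes £711.30 (running OOP £6640.50).
Claim 3 (£3604): deductible met; 30% of £3604 = £1081.20. Patient owes £1081.20 (running OOP £7721.70).
Claim 4 (£295): deductible met; 30% of £295 = £88.50. Patient owes £88.50 (running OOP £7810.20).
Claim 5 (£4230): deductible met; 30% of £4230 = £1269. OOP would hit £9079.20 > £9000, so the cap limits the patient to £9000 − £7810.20 = £1189.80.

£1189.80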